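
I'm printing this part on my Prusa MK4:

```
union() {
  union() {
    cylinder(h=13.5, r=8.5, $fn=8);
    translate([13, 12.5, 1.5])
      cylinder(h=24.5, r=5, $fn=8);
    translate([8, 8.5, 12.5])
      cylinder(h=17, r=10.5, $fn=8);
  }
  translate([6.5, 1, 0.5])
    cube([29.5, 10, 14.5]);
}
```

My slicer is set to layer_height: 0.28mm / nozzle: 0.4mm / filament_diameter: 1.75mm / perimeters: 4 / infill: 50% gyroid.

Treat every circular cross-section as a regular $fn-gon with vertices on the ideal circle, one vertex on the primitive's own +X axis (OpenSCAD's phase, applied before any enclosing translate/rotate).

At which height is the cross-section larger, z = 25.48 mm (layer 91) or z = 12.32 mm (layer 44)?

Layer 91 (z = 25.48): the cylinder does not reach this height (z outside [0, 13.5]); the r=5 cylinder at (13, 12.5) gives a regular 8-gon of circumradius 5 (constant along its height) (area = (8/2)·5.000²·sin(360°/8) = 70.71 mm²); the r=10.5 cylinder at (8, 8.5) contributes a regular 8-gon of circumradius 10.5 (area = (8/2)·10.500²·sin(360°/8) = 311.83 mm²); Taking the union: the regions partially overlap — summed areas 382.54 mm² minus the doubly-counted overlap 63.98 mm² gives 318.57 mm² — area = 318.57 mm²; the cube at (6.5, 1) is not intersected at this z (z outside [0.5, 15]); Merging all regions: only that combined region is present, so the union is just that shape — area = 318.57 mm². So its area = 318.57 mm². Layer 44 (z = 12.32): the r=8.5 cylinder gives a regular 8-gon of circumradius 8.5 (constant along its height) (area = (8/2)·8.500²·sin(360°/8) = 204.35 mm²); the cylinder at (13, 12.5): section is a regular 8-gon, circumradius r=5 (area = (8/2)·5.000²·sin(360°/8) = 70.71 mm²); the cylinder at (8, 8.5) is not intersected at this z (z outside [12.5, 29.5]); Taking the union: the 2 present regions are separate (no shared area or edge), so areas and boundary lengths simply add and each stays a separate island — area = 275.06 mm²; the cube at (6.5, 1) is present — its section is the full 29.5×10 rectangle (area 295.00 mm²); Merging all regions: the regions partially overlap — summed areas 570.06 mm² minus the doubly-counted overlap 24.32 mm² gives 545.74 mm² — area = 545.74 mm². So its area = 545.74 mm². Layer 44 is larger (545.74 vs 318.57 mm²).

layer 44 (z = 12.32 mm)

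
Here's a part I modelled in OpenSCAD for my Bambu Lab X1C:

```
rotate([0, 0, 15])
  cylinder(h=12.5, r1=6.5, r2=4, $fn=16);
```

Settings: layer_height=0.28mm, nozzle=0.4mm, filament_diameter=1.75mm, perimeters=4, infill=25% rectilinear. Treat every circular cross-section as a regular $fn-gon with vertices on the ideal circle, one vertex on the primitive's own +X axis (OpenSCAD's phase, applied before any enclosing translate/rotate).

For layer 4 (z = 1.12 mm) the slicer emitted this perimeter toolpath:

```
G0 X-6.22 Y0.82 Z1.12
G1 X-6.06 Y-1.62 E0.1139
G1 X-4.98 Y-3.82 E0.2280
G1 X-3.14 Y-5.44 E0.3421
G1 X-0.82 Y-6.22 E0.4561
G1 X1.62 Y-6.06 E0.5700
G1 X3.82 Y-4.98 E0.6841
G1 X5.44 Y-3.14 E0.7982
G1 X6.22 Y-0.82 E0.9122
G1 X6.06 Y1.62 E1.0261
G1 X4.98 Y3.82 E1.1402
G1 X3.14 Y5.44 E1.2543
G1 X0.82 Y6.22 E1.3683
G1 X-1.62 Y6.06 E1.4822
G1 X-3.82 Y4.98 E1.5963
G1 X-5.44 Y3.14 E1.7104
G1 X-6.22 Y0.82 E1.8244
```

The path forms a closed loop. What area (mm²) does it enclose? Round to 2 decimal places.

120.59 mm²

Apply the shoelace formula to the sequence of (X, Y) vertices; enclosed area = 120.59 mm².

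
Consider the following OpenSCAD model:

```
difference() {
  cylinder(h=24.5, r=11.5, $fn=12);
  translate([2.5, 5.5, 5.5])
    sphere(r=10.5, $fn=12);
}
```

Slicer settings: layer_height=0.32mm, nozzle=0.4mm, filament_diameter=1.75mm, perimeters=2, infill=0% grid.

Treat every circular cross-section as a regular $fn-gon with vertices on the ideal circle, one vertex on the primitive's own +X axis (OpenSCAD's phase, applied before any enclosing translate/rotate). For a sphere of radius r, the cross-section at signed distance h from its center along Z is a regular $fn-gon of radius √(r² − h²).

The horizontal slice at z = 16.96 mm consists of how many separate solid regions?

1

At z = 16.96 mm: the r=11.5 cylinder contributes a regular 12-gon of circumradius 11.5; the sphere at (2.5, 5.5) is absent (|z−center|=11.460 > r=10.5); After the difference (first − rest): none of the subtracted shapes is present at this height, so the r=11.5 cylinder is unchanged — 1 connected region. The result has 1 disconnected region.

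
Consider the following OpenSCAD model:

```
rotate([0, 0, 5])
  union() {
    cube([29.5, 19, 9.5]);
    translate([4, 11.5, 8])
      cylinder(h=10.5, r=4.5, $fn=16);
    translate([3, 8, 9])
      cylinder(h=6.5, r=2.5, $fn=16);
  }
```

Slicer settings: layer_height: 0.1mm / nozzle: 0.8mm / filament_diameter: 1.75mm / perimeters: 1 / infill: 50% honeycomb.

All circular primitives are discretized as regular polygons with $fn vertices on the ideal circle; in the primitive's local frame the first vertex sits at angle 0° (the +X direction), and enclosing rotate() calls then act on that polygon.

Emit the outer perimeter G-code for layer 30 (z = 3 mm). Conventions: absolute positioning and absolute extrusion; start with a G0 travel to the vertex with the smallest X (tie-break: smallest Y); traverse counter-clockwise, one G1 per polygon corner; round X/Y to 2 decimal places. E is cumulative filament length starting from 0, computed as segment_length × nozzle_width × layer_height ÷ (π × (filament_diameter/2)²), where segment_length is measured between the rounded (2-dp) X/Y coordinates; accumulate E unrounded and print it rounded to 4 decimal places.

At z = 3 mm: the cube is present — its section is the full 29.5×19 rectangle; the cylinder at (4, 11.5) does not reach this height (z outside [8, 18.5]); the cylinder at (3, 8) is absent (z outside [9, 15.5]); Combining (union): only the 29.5×19 cube is present, so the union is just that shape — 1 connected region; (rotated 5° about Z; rotation is an isometry so areas/perimeters/island counts are preserved). The outline is a single polygon with 4 vertices. Extrusion per mm of travel: 0.8 × 0.1 / (π × 0.875²) = 0.033260. Accumulating E over each segment gives final E = 3.2266.

G0 X-1.66 Y18.93 Z3.00
G1 X0.00 Y0.00 E0.6320
G1 X29.39 Y2.57 E1.6133
G1 X27.73 Y21.50 E2.2453
G1 X-1.66 Y18.93 E3.2266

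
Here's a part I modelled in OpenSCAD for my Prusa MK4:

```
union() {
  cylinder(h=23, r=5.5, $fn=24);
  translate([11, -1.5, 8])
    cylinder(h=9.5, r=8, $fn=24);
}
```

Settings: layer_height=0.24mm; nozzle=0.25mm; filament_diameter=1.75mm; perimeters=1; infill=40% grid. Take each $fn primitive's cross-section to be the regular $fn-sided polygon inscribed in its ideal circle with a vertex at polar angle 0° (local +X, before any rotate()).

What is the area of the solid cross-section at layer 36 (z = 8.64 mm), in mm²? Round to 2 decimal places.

At z = 8.64 mm: the r=5.5 cylinder contributes a regular 24-gon of circumradius 5.5 (area = (24/2)·5.500²·sin(360°/24) = 93.95 mm²); the r=8 cylinder at (11, -1.5) gives a regular 24-gon of circumradius 8 (constant along its height) (area = (24/2)·8.000²·sin(360°/24) = 198.77 mm²); Combining (union): the regions partially overlap — summed areas 292.72 mm² minus the doubly-counted overlap 11.66 mm² gives 281.07 mm² — area = 281.07 mm². Overall, the cross-section is a single solid region. Net area = 281.07 mm².

281.07 mm²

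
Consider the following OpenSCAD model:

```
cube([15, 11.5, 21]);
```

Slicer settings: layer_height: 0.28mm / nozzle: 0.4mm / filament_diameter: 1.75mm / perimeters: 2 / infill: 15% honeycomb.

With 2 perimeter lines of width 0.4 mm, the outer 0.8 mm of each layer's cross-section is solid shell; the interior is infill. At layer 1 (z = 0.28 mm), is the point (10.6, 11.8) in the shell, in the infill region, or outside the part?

At z = 0.28 mm: the 15×11.5 cube contributes its full rectangle. Overall, the cross-section is a single solid region. The nearest boundary edge runs (15.00, 11.50)→(0.00, 11.50); distance from the point to it = 0.30 mm. The point is not inside any of the regions above, so it lies outside the cross-section (0.30 mm from the nearest boundary).

outside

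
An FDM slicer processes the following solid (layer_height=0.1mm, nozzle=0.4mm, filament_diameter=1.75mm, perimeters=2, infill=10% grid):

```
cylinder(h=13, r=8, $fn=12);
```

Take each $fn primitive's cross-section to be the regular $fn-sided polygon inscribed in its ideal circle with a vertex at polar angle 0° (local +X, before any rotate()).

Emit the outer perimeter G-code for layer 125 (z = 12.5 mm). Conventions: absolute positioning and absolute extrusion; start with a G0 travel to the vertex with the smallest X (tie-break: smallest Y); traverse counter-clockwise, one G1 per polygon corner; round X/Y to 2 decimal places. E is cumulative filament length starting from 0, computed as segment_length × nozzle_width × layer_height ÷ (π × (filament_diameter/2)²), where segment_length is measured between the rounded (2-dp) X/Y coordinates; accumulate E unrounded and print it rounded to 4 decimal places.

At z = 12.5 mm: the r=8 cylinder contributes a regular 12-gon of circumradius 8. The outline is a single polygon with 12 vertices. Extrusion per mm of travel: 0.4 × 0.1 / (π × 0.875²) = 0.016630. Accumulating E over each segment gives final E = 0.8265.

G0 X-8.00 Y0.00 Z12.50
G1 X-6.93 Y-4.00 E0.0689
G1 X-4.00 Y-6.93 E0.1378
G1 X0.00 Y-8.00 E0.2066
G1 X4.00 Y-6.93 E0.2755
G1 X6.93 Y-4.00 E0.3444
G1 X8.00 Y0.00 E0.4133
G1 X6.93 Y4.00 E0.4821
G1 X4.00 Y6.93 E0.5510
G1 X0.00 Y8.00 E0.6199
G1 X-4.00 Y6.93 E0.6887
G1 X-6.93 Y4.00 E0.7577
G1 X-8.00 Y0.00 E0.8265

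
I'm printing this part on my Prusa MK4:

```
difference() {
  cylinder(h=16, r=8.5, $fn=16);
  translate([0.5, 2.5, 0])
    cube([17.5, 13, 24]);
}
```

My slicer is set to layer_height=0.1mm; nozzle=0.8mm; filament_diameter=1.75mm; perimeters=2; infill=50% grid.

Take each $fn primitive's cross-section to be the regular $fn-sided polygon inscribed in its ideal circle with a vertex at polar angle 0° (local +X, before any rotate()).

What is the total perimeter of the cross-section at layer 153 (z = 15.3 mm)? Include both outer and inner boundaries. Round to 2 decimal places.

At z = 15.3 mm: the r=8.5 cylinder contributes a regular 16-gon of circumradius 8.5 (perimeter = 2·16·8.500·sin(180°/16) = 53.06 mm); the cube at (0.5, 2.5) is present — its section is the full 17.5×13 rectangle (perimeter 61.00 mm); Subtracting the remaining from the first: starting from the r=8.5 cylinder, the 17.5×13 cube at (0.5, 2.5) partially overlaps it — only the 31.69 mm² overlap (of its 227.50 mm²) is removed, clipping the outline — boundary = 56.26 mm. Overall, the cross-section is a single solid region. Total boundary length (outer) = 56.26 mm.

56.26 mm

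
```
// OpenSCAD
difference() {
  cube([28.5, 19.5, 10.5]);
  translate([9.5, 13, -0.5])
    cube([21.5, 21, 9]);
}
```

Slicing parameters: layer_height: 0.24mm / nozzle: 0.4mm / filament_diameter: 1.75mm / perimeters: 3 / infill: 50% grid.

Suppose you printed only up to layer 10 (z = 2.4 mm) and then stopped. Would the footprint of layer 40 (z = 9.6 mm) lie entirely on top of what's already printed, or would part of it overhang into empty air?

part overhangs

Compare the two slices. At z = 2.4: the 28.5×19.5 cube contributes its full rectangle (area 555.75 mm²); the cube at (9.5, 13) (footprint 21.5×21) is included at this height (area 451.50 mm²); Subtracting the remaining from the first: starting from the 28.5×19.5 cube (555.75 mm²), the 21.5×21 cube at (9.5, 13) partially overlaps it — only the 123.50 mm² overlap (of its 451.50 mm²) is removed, clipping the outline — area = 432.25 mm². At z = 9.6: the 28.5×19.5 cube contributes its full rectangle (area 555.75 mm²); the cube at (9.5, 13) does not reach this height (z outside [-0.5, 8.5]); After the difference (first − rest): none of the subtracted shapes is present at this height, so the 28.5×19.5 cube is unchanged — area = 555.75 mm². Checking containment: at z = 9.6 the cross-section extends beyond the z = 2.4 cross-section by about 123.50 mm².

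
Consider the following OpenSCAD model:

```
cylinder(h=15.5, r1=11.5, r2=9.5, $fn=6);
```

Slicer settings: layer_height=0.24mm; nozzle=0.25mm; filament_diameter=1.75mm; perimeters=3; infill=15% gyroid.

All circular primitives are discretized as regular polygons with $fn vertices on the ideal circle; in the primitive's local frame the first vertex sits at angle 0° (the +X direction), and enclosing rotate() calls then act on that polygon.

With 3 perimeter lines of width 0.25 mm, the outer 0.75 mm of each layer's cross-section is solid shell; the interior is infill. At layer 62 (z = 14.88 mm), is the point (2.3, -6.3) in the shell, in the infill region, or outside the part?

At z = 14.88 mm: the cone contributes a regular 6-gon of circumradius 9.580 (interpolated between r1=11.5 and r2=9.5 at t=0.960). Overall, the cross-section is a single solid region. The nearest boundary edge runs (-4.79, -8.30)→(4.79, -8.30); distance from the point to it = 2.00 mm. The point is inside the cross-section and 2.00 mm from the nearest boundary — more than the 0.75 mm shell width (3 × 0.25), so it's in the infill interior.

infill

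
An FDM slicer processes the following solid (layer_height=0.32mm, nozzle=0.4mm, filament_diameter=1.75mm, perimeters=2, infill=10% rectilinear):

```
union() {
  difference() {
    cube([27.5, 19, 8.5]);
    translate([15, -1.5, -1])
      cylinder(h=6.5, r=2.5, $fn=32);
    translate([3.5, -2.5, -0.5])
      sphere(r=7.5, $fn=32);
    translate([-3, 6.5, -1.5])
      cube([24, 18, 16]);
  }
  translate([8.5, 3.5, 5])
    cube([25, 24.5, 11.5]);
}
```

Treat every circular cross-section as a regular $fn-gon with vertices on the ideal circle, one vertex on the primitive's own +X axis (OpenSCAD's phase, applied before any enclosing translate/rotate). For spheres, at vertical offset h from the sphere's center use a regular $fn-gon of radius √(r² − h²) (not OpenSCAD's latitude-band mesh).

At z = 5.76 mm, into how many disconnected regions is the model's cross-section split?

At z = 5.76 mm: the cube is present — its section is the full 27.5×19 rectangle; the cylinder at (15, -1.5) is absent (z outside [-1, 5.5]); the r=7.5 sphere at (3.5, -2.5) slices to a regular 32-gon of circumradius 4.131 (√(r²−h²) with h=6.26 from center); the cube at (-3, 6.5) is present — its section is the full 24×18 rectangle; Taking the first minus the rest: starting from the 27.5×19 cube, the r=7.5 sphere at (3.5, -2.5) partially overlaps it — only the 7.39 mm² overlap (of its 53.26 mm²) is removed, clipping the outline; the 24×18 cube at (-3, 6.5) partially overlaps it — only the 262.50 mm² overlap (of its 432.00 mm²) is removed, clipping the outline — 1 connected region; the cube at (8.5, 3.5) is present — its section is the full 25×24.5 rectangle; Combining (union): the regions partially overlap (shared area 138.25 mm²), so overlapping operands fuse into one piece — 1 connected region. The result has 1 disconnected region.

1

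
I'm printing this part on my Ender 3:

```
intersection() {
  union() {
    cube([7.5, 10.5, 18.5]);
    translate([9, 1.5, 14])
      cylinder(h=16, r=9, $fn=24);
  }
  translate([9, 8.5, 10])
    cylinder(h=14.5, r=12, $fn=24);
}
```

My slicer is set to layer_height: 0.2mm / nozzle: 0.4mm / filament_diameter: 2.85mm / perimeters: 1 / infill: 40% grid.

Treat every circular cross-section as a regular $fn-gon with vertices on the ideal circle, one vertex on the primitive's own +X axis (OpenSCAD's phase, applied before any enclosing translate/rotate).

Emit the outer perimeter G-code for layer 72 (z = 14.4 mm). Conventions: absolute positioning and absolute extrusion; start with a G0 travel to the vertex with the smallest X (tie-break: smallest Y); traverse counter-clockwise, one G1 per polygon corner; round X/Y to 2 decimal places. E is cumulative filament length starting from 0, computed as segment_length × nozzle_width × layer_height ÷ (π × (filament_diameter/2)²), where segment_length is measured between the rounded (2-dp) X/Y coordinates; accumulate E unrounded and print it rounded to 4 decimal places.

G0 X0.00 Y0.69 Z14.40
G1 X0.51 Y0.01 E0.0107
G1 X3.00 Y-1.89 E0.0499
G1 X5.89 Y-3.09 E0.0892
G1 X9.00 Y-3.50 E0.1285
G1 X12.11 Y-3.09 E0.1679
G1 X15.00 Y-1.89 E0.2071
G1 X17.49 Y0.01 E0.2464
G1 X17.87 Y0.52 E0.2544
G1 X18.00 Y1.50 E0.2667
G1 X17.69 Y3.83 E0.2962
G1 X16.79 Y6.00 E0.3257
G1 X15.36 Y7.86 E0.3551
G1 X13.50 Y9.29 E0.3845
G1 X11.33 Y10.19 E0.4140
G1 X9.00 Y10.50 E0.4435
G1 X7.50 Y10.30 E0.4624
G1 X7.50 Y10.50 E0.4649
G1 X0.00 Y10.50 E0.5590
G1 X0.00 Y0.69 E0.6820

At z = 14.4 mm: the cube is present — its section is the full 7.5×10.5 rectangle; the r=9 cylinder at (9, 1.5) contributes a regular 24-gon of circumradius 9; Merging all regions: the regions partially overlap (shared area 60.64 mm²), so overlapping operands fuse into one piece — 1 connected region; the r=12 cylinder at (9, 8.5) gives a regular 24-gon of circumradius 12 (constant along its height); After intersecting: the r=12 cylinder at (9, 8.5) partially overlaps that combined region; clipping to the common part keeps 209.89 mm² — 1 connected region. The outline is a single polygon with 19 vertices. Extrusion per mm of travel: 0.4 × 0.2 / (π × 1.425²) = 0.012540. Accumulating E over each segment gives final E = 0.6820.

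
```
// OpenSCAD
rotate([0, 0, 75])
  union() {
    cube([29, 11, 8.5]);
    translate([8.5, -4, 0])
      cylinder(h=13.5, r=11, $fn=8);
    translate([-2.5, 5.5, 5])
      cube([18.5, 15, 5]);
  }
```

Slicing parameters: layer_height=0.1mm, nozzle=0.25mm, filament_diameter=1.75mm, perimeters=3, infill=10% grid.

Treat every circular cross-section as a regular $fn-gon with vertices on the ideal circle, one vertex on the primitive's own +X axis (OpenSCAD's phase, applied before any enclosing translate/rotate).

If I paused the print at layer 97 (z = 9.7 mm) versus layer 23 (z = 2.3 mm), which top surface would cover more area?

Layer 97 (z = 9.7): the cube does not reach this height (z outside [0, 8.5]); the r=11 cylinder at (8.5, -4) contributes a regular 8-gon of circumradius 11 (area = (8/2)·11.000²·sin(360°/8) = 342.24 mm²); the cube at (-2.5, 5.5) is present — its section is the full 18.5×15 rectangle (area 277.50 mm²); Combining (union): the regions partially overlap — summed areas 619.74 mm² minus the doubly-counted overlap 5.43 mm² gives 614.31 mm² — area = 614.31 mm²; (rotated 75° about Z; rotation is an isometry so areas/perimeters/island counts are preserved). So its area = 614.31 mm². Layer 23 (z = 2.3): the 29×11 cube contributes its full rectangle (area 319.00 mm²); the r=11 cylinder at (8.5, -4) contributes a regular 8-gon of circumradius 11 (area = (8/2)·11.000²·sin(360°/8) = 342.24 mm²); the cube at (-2.5, 5.5) is absent (z outside [5, 10]); Taking the union: the regions partially overlap — summed areas 661.24 mm² minus the doubly-counted overlap 88.89 mm² gives 572.35 mm² — area = 572.35 mm²; (whole slice rotated 75° about Z — lengths, areas and connectivity unchanged). So its area = 572.35 mm². Layer 97 is larger (614.31 vs 572.35 mm²).

layer 97 (z = 9.7 mm)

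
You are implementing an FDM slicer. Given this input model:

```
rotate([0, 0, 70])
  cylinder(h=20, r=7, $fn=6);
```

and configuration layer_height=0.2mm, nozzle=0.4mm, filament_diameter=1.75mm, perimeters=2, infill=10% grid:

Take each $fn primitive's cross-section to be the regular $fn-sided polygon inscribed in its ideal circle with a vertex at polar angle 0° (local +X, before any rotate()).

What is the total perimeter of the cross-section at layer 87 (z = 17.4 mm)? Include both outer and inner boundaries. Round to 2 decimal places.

42.00 mm

At z = 17.4 mm: the cylinder: section is a regular 6-gon, circumradius r=7 (perimeter = 2·6·7.000·sin(180°/6) = 42.00 mm); (whole slice rotated 70° about Z — lengths, areas and connectivity unchanged). Overall, the cross-section is a single solid region. Total boundary length (outer) = 42.00 mm.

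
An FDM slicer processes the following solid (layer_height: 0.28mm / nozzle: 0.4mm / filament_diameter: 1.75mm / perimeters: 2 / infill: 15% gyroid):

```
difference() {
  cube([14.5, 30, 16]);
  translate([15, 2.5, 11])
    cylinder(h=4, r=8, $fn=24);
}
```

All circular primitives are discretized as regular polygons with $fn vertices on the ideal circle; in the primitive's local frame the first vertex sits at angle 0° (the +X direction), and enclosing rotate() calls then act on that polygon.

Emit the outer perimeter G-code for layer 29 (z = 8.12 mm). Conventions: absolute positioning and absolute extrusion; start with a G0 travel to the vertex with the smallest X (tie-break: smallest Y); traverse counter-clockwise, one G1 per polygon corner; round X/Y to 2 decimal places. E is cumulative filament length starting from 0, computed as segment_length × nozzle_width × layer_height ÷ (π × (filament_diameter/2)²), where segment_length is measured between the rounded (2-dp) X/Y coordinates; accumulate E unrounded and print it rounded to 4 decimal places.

At z = 8.12 mm: the cube (footprint 14.5×30) is included at this height; the cylinder at (15, 2.5) is absent (z outside [11, 15]); Subtracting the remaining from the first: none of the subtracted shapes is present at this height, so the 14.5×30 cube is unchanged — 1 connected region. The outline is a single polygon with 4 vertices. Extrusion per mm of travel: 0.4 × 0.28 / (π × 0.875²) = 0.046564. Accumulating E over each segment gives final E = 4.1442.

G0 X0.00 Y0.00 Z8.12
G1 X14.50 Y0.00 E0.6752
G1 X14.50 Y30.00 E2.0721
G1 X0.00 Y30.00 E2.7473
G1 X0.00 Y0.00 E4.1442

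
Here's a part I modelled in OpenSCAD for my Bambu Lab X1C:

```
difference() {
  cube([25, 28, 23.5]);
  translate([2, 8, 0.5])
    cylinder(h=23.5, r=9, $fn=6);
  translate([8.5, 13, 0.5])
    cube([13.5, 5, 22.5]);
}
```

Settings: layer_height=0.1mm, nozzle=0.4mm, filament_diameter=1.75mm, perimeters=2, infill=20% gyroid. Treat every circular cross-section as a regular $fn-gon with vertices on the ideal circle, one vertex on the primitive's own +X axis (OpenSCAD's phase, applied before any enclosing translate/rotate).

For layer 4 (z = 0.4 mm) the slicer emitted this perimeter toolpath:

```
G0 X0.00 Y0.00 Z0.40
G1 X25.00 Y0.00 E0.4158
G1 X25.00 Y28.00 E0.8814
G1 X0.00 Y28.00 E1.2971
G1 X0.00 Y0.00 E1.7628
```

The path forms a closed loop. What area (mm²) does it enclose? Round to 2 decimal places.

Apply the shoelace formula to the sequence of (X, Y) vertices; enclosed area = 700.00 mm².

700.00 mm²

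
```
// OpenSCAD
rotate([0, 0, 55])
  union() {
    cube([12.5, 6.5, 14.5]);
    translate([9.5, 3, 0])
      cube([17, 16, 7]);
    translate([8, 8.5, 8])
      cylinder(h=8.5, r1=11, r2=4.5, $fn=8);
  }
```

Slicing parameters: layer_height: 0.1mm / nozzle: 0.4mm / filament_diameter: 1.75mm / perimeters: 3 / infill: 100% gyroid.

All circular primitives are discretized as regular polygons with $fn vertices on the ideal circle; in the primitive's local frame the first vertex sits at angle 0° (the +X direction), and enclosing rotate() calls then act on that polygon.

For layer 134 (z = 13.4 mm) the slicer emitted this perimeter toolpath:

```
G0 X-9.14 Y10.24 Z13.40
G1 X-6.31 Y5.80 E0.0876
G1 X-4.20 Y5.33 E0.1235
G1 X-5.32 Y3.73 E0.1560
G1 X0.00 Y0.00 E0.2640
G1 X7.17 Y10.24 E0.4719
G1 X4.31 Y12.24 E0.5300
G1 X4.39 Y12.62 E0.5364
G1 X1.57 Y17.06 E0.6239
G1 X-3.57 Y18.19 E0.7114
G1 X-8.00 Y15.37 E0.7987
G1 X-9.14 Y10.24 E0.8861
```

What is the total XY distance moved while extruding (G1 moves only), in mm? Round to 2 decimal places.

Sum the Euclidean lengths of each G1 segment: total = 53.29 mm.

53.29 mm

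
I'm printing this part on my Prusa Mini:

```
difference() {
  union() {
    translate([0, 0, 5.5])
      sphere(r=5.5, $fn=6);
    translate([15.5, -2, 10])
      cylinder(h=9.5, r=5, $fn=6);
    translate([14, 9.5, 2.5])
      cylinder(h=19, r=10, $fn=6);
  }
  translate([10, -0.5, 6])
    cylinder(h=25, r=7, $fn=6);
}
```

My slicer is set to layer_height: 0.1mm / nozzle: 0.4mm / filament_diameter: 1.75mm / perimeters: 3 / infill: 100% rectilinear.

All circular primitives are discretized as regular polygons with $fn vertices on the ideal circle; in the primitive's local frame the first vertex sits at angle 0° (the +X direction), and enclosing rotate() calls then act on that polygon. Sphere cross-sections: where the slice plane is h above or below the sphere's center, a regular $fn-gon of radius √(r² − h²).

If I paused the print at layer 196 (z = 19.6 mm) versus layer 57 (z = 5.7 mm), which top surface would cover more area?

Layer 196 (z = 19.6): the sphere is absent (|z−center|=14.100 > r=5.5); the cylinder at (15.5, -2) is absent (z outside [10, 19.5]); the r=10 cylinder at (14, 9.5) contributes a regular 6-gon of circumradius 10 (area = (6/2)·10.000²·sin(360°/6) = 259.81 mm²); Combining (union): only the r=10 cylinder at (14, 9.5) is present, so the union is just that shape — area = 259.81 mm²; the r=7 cylinder at (10, -0.5) gives a regular 6-gon of circumradius 7 (constant along its height) (area = (6/2)·7.000²·sin(360°/6) = 127.31 mm²); After the difference (first − rest): starting from the result so far (259.81 mm²), the r=7 cylinder at (10, -0.5) partially overlaps it — only the 34.10 mm² overlap (of its 127.31 mm²) is removed, clipping the outline — area = 225.70 mm². So its area = 225.70 mm². Layer 57 (z = 5.7): the r=5.5 sphere contributes a regular 6-gon of circumradius √(5.5²−0.2²) = 5.496 (area = (6/2)·5.496²·sin(360°/6) = 78.49 mm²); the cylinder at (15.5, -2) is not intersected at this z (z outside [10, 19.5]); the cylinder at (14, 9.5): section is a regular 6-gon, circumradius r=10 (area = (6/2)·10.000²·sin(360°/6) = 259.81 mm²); Combining (union): the 2 present regions are separate (no shared area or edge), so areas and boundary lengths simply add and each stays a separate island — area = 338.30 mm²; the cylinder at (10, -0.5) is absent (z outside [6, 31]); After the difference (first − rest): none of the subtracted shapes is present at this height, so that combined region is unchanged — area = 338.30 mm². So its area = 338.30 mm². Layer 57 is larger (338.30 vs 225.70 mm²).

layer 57 (z = 5.7 mm)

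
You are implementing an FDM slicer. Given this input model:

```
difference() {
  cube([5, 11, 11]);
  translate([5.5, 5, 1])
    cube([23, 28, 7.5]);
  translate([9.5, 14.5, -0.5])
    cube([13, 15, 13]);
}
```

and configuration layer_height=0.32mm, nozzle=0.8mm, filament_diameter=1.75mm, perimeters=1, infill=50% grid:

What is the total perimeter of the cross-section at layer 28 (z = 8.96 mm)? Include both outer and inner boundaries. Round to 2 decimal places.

32.00 mm

At z = 8.96 mm: the cube (footprint 5×11) is included at this height (perimeter 32.00 mm); the cube at (5.5, 5) does not reach this height (z outside [1, 8.5]); the cube at (9.5, 14.5) is present — its section is the full 13×15 rectangle (perimeter 56.00 mm); After the difference (first − rest): starting from the 5×11 cube, the 13×15 cube at (9.5, 14.5) misses the remaining region (no effect) — boundary = 32.00 mm. Overall, the cross-section is a single solid region. Total boundary length (outer) = 32.00 mm.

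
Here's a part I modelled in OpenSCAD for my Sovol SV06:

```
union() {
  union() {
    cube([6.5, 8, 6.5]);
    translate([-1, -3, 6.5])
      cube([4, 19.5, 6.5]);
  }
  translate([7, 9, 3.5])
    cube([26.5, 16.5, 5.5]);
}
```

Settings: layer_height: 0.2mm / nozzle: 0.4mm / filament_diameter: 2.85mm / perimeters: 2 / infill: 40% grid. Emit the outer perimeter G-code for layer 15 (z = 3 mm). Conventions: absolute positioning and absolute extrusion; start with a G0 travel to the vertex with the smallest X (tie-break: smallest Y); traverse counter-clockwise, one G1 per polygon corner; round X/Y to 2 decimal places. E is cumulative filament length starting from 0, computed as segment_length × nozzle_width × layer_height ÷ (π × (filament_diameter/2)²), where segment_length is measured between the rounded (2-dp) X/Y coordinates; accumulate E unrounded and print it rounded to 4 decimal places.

G0 X0.00 Y0.00 Z3.00
G1 X6.50 Y0.00 E0.0815
G1 X6.50 Y8.00 E0.1818
G1 X0.00 Y8.00 E0.2633
G1 X0.00 Y0.00 E0.3637

At z = 3 mm: the cube (footprint 6.5×8) is included at this height; the cube at (-1, -3) does not reach this height (z outside [6.5, 13]); Taking the union: only the 6.5×8 cube is present, so the union is just that shape — 1 connected region; the cube at (7, 9) does not reach this height (z outside [3.5, 9]); Merging all regions: only the result so far is present, so the union is just that shape — 1 connected region. The outline is a single polygon with 4 vertices. Extrusion per mm of travel: 0.4 × 0.2 / (π × 1.425²) = 0.012540. Accumulating E over each segment gives final E = 0.3637.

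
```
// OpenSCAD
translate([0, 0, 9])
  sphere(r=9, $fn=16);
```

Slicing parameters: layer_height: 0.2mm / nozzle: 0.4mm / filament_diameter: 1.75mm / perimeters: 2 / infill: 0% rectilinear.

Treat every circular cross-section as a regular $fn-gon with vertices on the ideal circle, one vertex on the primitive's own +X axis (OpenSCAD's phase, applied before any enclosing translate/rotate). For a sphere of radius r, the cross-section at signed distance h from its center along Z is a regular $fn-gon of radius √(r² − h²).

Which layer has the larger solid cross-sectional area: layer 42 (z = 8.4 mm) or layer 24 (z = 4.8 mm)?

Layer 42 (z = 8.4): the r=9 sphere contributes a regular 16-gon of circumradius √(9²−0.6²) = 8.980 (area = (16/2)·8.980²·sin(360°/16) = 246.88 mm²). So its area = 246.88 mm². Layer 24 (z = 4.8): the r=9 sphere slices to a regular 16-gon of circumradius 7.960 (√(r²−h²) with h=4.2 from center) (area = (16/2)·7.960²·sin(360°/16) = 193.97 mm²). So its area = 193.97 mm². Layer 42 is larger (246.88 vs 193.97 mm²).

layer 42 (z = 8.4 mm)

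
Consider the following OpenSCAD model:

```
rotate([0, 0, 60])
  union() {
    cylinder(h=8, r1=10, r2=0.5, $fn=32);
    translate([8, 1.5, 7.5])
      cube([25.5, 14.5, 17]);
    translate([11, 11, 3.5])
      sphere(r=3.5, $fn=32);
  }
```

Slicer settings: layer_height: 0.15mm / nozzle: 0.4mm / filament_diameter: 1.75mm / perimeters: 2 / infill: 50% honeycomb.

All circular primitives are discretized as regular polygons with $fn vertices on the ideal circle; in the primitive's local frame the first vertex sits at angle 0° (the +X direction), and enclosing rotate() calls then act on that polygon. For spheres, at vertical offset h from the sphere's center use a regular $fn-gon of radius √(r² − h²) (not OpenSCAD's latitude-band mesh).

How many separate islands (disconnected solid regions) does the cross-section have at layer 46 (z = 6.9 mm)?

2

At z = 6.9 mm: the cone contributes a regular 32-gon of circumradius 1.806 (interpolated between r1=10 and r2=0.5 at t=0.863); the cube at (8, 1.5) does not reach this height (z outside [7.5, 24.5]); the r=3.5 sphere at (11, 11) slices to a regular 32-gon of circumradius 0.831 (√(r²−h²) with h=3.4 from center); Merging all regions: the 2 present regions are separate (no shared area or edge), so areas and boundary lengths simply add and each stays a separate island — 2 connected regions; (rotated 60° about Z; rotation is an isometry so areas/perimeters/island counts are preserved). Overall, the cross-section has 2 separate islands. Island count = 2.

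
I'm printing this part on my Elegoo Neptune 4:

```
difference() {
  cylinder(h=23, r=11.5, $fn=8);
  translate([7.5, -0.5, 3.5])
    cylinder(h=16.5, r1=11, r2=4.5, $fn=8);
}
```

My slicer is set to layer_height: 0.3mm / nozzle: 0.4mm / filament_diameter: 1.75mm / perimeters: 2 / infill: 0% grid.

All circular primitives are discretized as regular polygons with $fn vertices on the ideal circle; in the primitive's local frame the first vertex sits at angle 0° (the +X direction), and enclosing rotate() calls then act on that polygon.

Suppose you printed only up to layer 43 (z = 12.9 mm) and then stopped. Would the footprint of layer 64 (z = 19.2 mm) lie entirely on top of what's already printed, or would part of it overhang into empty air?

part overhangs

Compare the two slices. At z = 12.9: the cylinder: section is a regular 8-gon, circumradius r=11.5 (area = (8/2)·11.500²·sin(360°/8) = 374.06 mm²); the cone at (7.5, -0.5) (r1=11→r2=4.5) has section circumradius 7.297 here — a regular 8-gon (area = (8/2)·7.297²·sin(360°/8) = 150.60 mm²); After the difference (first − rest): starting from the r=11.5 cylinder (374.06 mm²), the cone at (7.5, -0.5) partially overlaps it — only the 111.02 mm² overlap (of its 150.60 mm²) is removed, clipping the outline — area = 263.04 mm². At z = 19.2: the r=11.5 cylinder gives a regular 8-gon of circumradius 11.5 (constant along its height) (area = (8/2)·11.500²·sin(360°/8) = 374.06 mm²); the cone at (7.5, -0.5): at t=0.952 of its height the radius interpolates to r₁+(r₂−r₁)t = 4.815, giving a regular 8-gon of that circumradius (area = (8/2)·4.815²·sin(360°/8) = 65.58 mm²); After the difference (first − rest): starting from the r=11.5 cylinder (374.06 mm²), the cone at (7.5, -0.5) partially overlaps it — only the 59.57 mm² overlap (of its 65.58 mm²) is removed, clipping the outline — area = 314.49 mm². Checking containment: at z = 19.2 the cross-section extends beyond the z = 12.9 cross-section by about 51.45 mm².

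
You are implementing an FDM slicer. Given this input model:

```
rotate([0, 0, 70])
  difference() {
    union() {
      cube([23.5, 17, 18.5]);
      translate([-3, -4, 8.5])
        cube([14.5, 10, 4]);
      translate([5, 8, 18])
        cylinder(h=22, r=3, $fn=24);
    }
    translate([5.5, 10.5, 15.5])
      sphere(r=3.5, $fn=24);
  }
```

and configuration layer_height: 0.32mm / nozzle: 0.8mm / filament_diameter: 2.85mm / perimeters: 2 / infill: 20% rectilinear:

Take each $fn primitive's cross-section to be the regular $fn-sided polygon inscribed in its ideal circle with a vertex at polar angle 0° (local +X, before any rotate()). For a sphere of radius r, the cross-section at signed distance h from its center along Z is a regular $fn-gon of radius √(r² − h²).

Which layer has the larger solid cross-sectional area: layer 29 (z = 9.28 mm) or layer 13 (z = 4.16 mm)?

layer 29 (z = 9.28 mm)

Layer 29 (z = 9.28): the 23.5×17 cube contributes its full rectangle (area 399.50 mm²); the cube at (-3, -4) (footprint 14.5×10) is included at this height (area 145.00 mm²); the cylinder at (5, 8) is not intersected at this z (z outside [18, 40]); Merging all regions: the regions partially overlap — summed areas 544.50 mm² minus the doubly-counted overlap 69.00 mm² gives 475.50 mm² — area = 475.50 mm²; the sphere at (5.5, 10.5) does not reach this height (|z−center|=6.220 > r=3.5); After the difference (first − rest): none of the subtracted shapes is present at this height, so that combined region is unchanged — area = 475.50 mm²; (rotated 70° about Z; rotation is an isometry so areas/perimeters/island counts are preserved). So its area = 475.50 mm². Layer 13 (z = 4.16): the 23.5×17 cube contributes its full rectangle (area 399.50 mm²); the cube at (-3, -4) does not reach this height (z outside [8.5, 12.5]); the cylinder at (5, 8) does not reach this height (z outside [18, 40]); Merging all regions: only the 23.5×17 cube is present, so the union is just that shape — area = 399.50 mm²; the sphere at (5.5, 10.5) is not intersected at this z (|z−center|=11.340 > r=3.5); After the difference (first − rest): none of the subtracted shapes is present at this height, so the result so far is unchanged — area = 399.50 mm²; (rotated 70° about Z; rotation is an isometry so areas/perimeters/island counts are preserved). So its area = 399.50 mm². Layer 29 is larger (475.50 vs 399.50 mm²).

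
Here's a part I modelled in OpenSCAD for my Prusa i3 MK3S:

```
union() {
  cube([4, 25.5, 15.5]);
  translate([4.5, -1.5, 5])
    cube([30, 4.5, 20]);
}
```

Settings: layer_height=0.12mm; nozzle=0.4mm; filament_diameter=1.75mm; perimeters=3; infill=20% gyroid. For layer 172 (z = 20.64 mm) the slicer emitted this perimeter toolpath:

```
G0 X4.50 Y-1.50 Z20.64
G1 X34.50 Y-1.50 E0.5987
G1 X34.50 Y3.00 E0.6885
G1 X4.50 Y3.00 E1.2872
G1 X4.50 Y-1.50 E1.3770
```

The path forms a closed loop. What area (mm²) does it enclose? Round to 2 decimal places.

135.00 mm²

Apply the shoelace formula to the sequence of (X, Y) vertices; enclosed area = 135.00 mm².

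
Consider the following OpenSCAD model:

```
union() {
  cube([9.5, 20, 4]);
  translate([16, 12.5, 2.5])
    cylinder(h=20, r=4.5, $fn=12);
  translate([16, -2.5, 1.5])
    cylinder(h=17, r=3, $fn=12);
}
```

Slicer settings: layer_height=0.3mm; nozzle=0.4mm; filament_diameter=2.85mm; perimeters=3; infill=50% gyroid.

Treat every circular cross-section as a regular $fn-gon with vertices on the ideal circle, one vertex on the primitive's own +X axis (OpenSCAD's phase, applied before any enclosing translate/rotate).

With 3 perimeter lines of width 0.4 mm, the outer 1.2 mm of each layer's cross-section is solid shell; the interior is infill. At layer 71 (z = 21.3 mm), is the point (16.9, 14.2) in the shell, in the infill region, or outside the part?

infill

At z = 21.3 mm: the cube is not intersected at this z (z outside [0, 4]); the r=4.5 cylinder at (16, 12.5) gives a regular 12-gon of circumradius 4.5 (constant along its height); the cylinder at (16, -2.5) does not reach this height (z outside [1.5, 18.5]); Combining (union): only the r=4.5 cylinder at (16, 12.5) is present, so the union is just that shape — 1 connected region. Overall, the cross-section is a single solid region. The nearest boundary edge runs (18.25, 16.40)→(16.00, 17.00); distance from the point to it = 2.47 mm. The point is inside the cross-section and 2.47 mm from the nearest boundary — more than the 1.2 mm shell width (3 × 0.4), so it's in the infill interior.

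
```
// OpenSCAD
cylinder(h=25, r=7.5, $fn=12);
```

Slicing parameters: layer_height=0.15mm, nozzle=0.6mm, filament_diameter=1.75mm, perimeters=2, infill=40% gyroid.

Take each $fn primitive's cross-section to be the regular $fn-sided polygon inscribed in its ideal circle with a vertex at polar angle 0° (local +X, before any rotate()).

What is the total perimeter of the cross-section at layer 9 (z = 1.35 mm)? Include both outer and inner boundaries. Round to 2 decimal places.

46.59 mm

At z = 1.35 mm: the cylinder: section is a regular 12-gon, circumradius r=7.5 (perimeter = 2·12·7.500·sin(180°/12) = 46.59 mm). Overall, the cross-section is a single solid region. Total boundary length (outer) = 46.59 mm.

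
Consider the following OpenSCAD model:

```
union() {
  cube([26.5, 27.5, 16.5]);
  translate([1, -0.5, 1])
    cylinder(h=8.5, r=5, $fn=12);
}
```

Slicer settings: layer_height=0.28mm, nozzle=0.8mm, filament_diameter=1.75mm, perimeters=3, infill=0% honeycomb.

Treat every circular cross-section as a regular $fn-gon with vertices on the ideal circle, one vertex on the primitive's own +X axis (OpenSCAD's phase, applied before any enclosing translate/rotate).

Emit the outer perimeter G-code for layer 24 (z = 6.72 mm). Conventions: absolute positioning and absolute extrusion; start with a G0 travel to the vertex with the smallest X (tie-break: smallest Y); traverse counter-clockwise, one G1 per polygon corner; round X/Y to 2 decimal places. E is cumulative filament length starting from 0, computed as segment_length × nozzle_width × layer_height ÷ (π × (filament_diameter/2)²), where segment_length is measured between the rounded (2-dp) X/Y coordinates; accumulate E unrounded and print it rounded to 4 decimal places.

G0 X-4.00 Y-0.50 Z6.72
G1 X-3.33 Y-3.00 E0.2410
G1 X-1.50 Y-4.83 E0.4821
G1 X1.00 Y-5.50 E0.7231
G1 X3.50 Y-4.83 E0.9641
G1 X5.33 Y-3.00 E1.2051
G1 X6.00 Y-0.50 E1.4462
G1 X5.87 Y0.00 E1.4943
G1 X26.50 Y0.00 E3.4155
G1 X26.50 Y27.50 E5.9766
G1 X0.00 Y27.50 E8.4445
G1 X0.00 Y4.23 E10.6116
G1 X-1.50 Y3.83 E10.7561
G1 X-3.33 Y2.00 E10.9972
G1 X-4.00 Y-0.50 E11.2382

At z = 6.72 mm: the cube (footprint 26.5×27.5) is included at this height; the r=5 cylinder at (1, -0.5) contributes a regular 12-gon of circumradius 5; Combining (union): the regions partially overlap (shared area 20.65 mm²), so overlapping operands fuse into one piece — 1 connected region. The outline is a single polygon with 14 vertices. Extrusion per mm of travel: 0.8 × 0.28 / (π × 0.875²) = 0.093128. Accumulating E over each segment gives final E = 11.2382.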